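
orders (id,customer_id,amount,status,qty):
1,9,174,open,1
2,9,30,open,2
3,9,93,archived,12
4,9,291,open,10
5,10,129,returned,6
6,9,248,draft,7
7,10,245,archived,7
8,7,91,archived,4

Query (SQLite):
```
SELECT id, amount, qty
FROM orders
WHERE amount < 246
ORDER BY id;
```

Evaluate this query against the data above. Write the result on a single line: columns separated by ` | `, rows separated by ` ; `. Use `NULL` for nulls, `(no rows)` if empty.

1 | 174 | 1 ; 2 | 30 | 2 ; 3 | 93 | 12 ; 5 | 129 | 6 ; 7 | 245 | 7 ; 8 | 91 | 4

amount < 246: ids {1, 2, 3, 5, 7, 8}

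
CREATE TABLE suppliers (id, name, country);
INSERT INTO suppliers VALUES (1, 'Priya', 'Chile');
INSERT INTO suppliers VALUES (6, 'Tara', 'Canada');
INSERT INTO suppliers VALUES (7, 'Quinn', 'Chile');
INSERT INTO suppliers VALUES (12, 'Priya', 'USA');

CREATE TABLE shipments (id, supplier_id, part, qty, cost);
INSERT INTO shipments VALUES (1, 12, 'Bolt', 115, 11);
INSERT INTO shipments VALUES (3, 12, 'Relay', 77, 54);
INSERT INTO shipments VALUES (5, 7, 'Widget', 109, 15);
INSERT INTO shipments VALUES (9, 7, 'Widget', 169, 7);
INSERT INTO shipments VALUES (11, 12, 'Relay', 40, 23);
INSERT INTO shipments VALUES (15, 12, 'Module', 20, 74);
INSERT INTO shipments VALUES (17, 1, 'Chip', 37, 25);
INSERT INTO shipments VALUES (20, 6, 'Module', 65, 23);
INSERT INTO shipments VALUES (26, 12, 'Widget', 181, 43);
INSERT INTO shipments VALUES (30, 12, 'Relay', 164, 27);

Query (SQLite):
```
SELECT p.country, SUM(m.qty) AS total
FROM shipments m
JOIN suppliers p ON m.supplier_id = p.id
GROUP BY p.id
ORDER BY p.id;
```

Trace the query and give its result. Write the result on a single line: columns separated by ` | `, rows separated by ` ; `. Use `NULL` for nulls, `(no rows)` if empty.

Join each shipments row to its suppliers via supplier_id.
Group joined rows by suppliers.id; compute SUM(m.qty) per group.
  1: ids {17} → SUM(m.qty)=37
  6: ids {20} → SUM(m.qty)=65
  7: ids {5, 9} → SUM(m.qty)=278
  12: ids {1, 3, 11, 15, 26, 30} → SUM(m.qty)=597

Chile | 37 ; Canada | 65 ; Chile | 278 ; USA | 597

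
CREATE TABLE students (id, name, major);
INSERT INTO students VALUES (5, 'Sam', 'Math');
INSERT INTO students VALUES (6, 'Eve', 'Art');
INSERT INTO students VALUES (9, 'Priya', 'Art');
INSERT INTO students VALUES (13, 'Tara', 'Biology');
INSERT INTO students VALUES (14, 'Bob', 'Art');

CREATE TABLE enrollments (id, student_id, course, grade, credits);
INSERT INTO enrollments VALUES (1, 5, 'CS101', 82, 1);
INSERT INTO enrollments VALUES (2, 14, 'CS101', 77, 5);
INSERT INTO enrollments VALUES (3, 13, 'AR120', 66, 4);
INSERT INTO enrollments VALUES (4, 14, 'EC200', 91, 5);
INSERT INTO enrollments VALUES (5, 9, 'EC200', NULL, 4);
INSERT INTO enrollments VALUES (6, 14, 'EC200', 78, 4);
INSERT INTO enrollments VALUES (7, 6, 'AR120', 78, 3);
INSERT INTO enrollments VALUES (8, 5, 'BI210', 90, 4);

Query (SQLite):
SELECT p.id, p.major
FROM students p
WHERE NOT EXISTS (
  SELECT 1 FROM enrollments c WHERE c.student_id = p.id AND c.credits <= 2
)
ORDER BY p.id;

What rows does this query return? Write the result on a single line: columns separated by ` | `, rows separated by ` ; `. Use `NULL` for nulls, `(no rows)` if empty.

6 | Art ; 9 | Art ; 13 | Biology ; 14 | Art

For each students row, check whether any enrollments with matching student_id has credits <= 2.
Keep rows where that is false.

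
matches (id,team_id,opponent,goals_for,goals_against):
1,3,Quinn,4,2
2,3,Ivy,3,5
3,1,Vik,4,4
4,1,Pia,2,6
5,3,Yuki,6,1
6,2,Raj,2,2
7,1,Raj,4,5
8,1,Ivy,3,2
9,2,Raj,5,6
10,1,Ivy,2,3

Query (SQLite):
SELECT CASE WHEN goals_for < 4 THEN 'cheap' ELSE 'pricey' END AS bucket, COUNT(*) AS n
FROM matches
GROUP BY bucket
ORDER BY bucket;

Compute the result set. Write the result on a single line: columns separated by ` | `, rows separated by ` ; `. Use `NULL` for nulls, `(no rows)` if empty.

cheap | 5 ; pricey | 5

Bucket rows by goals_for < 4 → 'cheap' else 'pricey'; count each bucket.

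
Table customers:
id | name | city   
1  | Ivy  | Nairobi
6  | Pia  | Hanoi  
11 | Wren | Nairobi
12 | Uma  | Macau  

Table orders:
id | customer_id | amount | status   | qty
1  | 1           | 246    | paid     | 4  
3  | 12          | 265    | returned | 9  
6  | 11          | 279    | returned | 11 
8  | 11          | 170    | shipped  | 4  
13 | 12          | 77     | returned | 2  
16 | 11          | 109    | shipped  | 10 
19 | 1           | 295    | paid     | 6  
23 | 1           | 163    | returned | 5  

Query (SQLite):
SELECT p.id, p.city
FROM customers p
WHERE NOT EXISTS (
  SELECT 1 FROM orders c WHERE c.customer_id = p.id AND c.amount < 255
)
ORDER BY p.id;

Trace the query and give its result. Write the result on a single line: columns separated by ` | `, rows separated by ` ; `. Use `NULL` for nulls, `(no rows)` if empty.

6 | Hanoi

For each customers row, check whether any orders with matching customer_id has amount < 255.
Keep rows where that is false.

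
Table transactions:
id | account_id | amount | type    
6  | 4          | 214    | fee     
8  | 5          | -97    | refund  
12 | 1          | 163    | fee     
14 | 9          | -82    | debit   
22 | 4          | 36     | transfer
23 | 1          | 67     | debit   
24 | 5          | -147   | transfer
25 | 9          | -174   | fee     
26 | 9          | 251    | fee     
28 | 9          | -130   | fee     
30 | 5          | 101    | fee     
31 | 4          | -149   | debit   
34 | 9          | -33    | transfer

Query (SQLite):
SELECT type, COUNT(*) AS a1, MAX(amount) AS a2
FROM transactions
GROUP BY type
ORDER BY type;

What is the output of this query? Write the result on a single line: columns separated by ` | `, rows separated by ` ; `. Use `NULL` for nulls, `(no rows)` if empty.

debit | 3 | 67 ; fee | 6 | 251 ; refund | 1 | -97 ; transfer | 3 | 36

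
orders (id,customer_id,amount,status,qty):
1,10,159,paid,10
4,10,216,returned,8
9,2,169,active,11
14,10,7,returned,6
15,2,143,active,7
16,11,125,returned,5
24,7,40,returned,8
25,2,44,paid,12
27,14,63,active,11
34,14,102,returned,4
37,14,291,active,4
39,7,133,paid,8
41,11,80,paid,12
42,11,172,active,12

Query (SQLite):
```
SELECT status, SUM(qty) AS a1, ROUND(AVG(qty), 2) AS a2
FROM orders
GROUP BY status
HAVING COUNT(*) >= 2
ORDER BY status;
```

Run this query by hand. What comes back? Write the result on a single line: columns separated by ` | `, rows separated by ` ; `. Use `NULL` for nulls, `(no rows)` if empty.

Group orders by status.
Per group compute: SUM(qty), ROUND(AVG(qty), 2).
HAVING: drop groups with fewer than 2 rows.
  active: ids {9, 15, 27, 37, 42} → SUM(qty)=45, ROUND(AVG(qty), 2)=9
  paid: ids {1, 25, 39, 41} → SUM(qty)=42, ROUND(AVG(qty), 2)=10.5
  returned: ids {4, 14, 16, 24, 34} → SUM(qty)=31, ROUND(AVG(qty), 2)=6.2

active | 45 | 9 ; paid | 42 | 10.5 ; returned | 31 | 6.2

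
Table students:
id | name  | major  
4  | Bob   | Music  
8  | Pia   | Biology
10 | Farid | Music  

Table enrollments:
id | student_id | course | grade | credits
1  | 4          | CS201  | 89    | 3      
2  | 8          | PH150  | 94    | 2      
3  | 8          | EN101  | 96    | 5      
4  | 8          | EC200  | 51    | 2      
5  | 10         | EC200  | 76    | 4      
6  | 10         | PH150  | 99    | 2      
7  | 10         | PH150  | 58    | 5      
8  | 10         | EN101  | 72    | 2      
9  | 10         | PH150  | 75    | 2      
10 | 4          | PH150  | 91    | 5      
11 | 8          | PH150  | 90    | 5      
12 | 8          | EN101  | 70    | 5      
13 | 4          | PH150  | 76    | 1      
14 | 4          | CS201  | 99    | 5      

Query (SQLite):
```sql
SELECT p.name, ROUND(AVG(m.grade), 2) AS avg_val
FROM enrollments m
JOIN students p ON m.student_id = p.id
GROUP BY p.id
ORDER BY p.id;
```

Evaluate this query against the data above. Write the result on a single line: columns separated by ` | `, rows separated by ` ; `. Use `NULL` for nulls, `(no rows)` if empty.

Bob | 88.75 ; Pia | 80.2 ; Farid | 76

Join each enrollments row to its students via student_id.
Group joined rows by students.id; compute ROUND(AVG(m.grade), 2) per group.
  4: ids {1, 10, 13, 14} → ROUND(AVG(m.grade), 2)=88.75
  8: ids {2, 3, 4, 11, 12} → ROUND(AVG(m.grade), 2)=80.2
  10: ids {5, 6, 7, 8, 9} → ROUND(AVG(m.grade), 2)=76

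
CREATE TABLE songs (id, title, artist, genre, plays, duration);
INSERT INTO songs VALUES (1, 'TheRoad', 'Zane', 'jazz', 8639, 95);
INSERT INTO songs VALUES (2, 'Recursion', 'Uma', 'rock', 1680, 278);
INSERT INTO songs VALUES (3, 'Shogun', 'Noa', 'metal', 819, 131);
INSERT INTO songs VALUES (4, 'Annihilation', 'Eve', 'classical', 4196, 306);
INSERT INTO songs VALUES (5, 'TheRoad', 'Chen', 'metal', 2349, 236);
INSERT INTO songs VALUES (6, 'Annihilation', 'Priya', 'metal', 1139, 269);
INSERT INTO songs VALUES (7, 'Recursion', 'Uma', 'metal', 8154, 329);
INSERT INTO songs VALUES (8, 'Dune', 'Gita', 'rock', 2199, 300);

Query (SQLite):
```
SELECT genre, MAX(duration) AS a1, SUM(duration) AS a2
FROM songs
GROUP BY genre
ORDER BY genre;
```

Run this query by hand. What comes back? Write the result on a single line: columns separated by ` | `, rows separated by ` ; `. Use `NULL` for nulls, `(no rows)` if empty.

classical | 306 | 306 ; jazz | 95 | 95 ; metal | 329 | 965 ; rock | 300 | 578

Group songs by genre.
Per group compute: MAX(duration), SUM(duration).
  classical: ids {4} → MAX(duration)=306, SUM(duration)=306
  jazz: ids {1} → MAX(duration)=95, SUM(duration)=95
  metal: ids {3, 5, 6, 7} → MAX(duration)=329, SUM(duration)=965
  rock: ids {2, 8} → MAX(duration)=300, SUM(duration)=578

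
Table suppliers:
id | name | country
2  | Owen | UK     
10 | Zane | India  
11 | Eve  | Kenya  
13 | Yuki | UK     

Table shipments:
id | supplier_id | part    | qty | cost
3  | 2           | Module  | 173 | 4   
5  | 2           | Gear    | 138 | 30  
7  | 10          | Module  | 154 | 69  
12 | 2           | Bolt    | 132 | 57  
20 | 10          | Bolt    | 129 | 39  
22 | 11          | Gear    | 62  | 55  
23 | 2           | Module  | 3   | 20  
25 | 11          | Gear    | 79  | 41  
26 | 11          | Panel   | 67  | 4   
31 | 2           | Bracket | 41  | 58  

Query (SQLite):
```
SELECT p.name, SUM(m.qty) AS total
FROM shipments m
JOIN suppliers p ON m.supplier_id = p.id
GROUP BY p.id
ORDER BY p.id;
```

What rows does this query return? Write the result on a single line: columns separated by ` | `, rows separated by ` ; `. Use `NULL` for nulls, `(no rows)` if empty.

Join each shipments row to its suppliers via supplier_id.
Group joined rows by suppliers.id; compute SUM(m.qty) per group.
  2: ids {3, 5, 12, 23, 31} → SUM(m.qty)=487
  10: ids {7, 20} → SUM(m.qty)=283
  11: ids {22, 25, 26} → SUM(m.qty)=208

Owen | 487 ; Zane | 283 ; Eve | 208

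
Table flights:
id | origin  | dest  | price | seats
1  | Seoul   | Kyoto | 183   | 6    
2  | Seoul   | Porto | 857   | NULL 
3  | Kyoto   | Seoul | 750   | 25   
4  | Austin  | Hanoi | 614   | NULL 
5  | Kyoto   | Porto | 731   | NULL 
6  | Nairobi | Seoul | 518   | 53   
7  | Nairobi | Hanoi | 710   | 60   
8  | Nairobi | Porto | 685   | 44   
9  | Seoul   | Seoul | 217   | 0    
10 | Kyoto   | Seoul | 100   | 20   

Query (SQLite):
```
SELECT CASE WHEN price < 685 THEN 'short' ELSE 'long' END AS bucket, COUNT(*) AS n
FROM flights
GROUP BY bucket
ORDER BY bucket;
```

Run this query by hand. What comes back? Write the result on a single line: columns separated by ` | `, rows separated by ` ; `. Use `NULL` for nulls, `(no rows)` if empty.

Bucket rows by price < 685 → 'short' else 'long'; count each bucket.

long | 5 ; short | 5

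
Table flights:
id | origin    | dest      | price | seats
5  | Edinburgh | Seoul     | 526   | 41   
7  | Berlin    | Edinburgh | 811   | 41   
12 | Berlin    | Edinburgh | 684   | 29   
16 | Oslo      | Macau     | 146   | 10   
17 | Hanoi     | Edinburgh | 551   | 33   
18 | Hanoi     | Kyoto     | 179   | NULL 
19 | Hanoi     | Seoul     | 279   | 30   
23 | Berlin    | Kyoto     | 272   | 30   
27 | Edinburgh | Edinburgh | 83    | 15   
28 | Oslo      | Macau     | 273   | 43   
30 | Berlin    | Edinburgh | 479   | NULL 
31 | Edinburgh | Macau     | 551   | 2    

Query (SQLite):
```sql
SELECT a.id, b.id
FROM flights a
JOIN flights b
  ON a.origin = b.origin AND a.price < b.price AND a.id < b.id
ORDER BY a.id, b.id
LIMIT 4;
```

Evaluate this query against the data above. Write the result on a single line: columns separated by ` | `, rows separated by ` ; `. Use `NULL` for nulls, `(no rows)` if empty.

5 | 31 ; 16 | 28 ; 18 | 19 ; 23 | 30

Pairs (a,b) with same origin, a.price < b.price, a.id < b.id.
origin groups: Berlin:{7,12,23,30} Edinburgh:{5,27,31} Hanoi:{17,18,19} Oslo:{16,28}
Ordered by (a.id, b.id); first 4.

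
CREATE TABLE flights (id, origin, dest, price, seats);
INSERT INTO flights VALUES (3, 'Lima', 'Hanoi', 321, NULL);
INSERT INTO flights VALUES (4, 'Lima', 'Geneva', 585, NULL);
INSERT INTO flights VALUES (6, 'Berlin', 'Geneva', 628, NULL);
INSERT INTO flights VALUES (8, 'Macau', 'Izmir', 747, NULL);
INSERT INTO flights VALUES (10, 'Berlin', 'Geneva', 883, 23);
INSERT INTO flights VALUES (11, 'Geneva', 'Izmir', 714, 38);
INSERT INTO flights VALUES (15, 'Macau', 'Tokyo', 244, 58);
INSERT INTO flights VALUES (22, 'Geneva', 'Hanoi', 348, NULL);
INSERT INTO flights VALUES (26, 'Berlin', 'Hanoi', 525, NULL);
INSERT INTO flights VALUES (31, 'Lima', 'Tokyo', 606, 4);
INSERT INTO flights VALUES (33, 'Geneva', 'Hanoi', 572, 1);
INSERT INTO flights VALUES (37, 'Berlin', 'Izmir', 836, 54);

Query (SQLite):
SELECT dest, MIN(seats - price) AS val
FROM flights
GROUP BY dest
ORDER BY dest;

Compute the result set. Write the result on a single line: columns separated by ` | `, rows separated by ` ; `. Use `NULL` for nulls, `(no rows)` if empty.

For each row compute seats - price.
Group by dest; take MIN of the expression per group.
  Geneva: ids {4, 6, 10} → MIN(seats - price)=-860
  Hanoi: ids {3, 22, 26, 33} → MIN(seats - price)=-571
  Izmir: ids {8, 11, 37} → MIN(seats - price)=-782
  Tokyo: ids {15, 31} → MIN(seats - price)=-602

Geneva | -860 ; Hanoi | -571 ; Izmir | -782 ; Tokyo | -602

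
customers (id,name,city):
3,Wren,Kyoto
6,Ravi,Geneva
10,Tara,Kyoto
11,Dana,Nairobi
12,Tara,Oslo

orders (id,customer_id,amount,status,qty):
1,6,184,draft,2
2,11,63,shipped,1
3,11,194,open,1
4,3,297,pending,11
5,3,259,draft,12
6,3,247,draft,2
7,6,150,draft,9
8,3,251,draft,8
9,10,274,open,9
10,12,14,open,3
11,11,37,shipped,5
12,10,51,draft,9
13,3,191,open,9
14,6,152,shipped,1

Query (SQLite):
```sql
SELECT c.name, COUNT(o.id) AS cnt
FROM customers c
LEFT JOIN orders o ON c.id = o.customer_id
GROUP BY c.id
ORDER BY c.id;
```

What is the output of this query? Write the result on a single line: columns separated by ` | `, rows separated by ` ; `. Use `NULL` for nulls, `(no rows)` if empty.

Wren | 5 ; Ravi | 3 ; Tara | 2 ; Dana | 3 ; Tara | 1

LEFT JOIN keeps every customers row; unmatched ones get NULL for orders columns.
Group by customers.id and compute COUNT(o.id). COUNT(col) of an all-NULL group is 0.
  3: ids {4, 5, 6, 8, 13} → COUNT(o.id)=5
  6: ids {1, 7, 14} → COUNT(o.id)=3
  10: ids {9, 12} → COUNT(o.id)=2
  11: ids {2, 3, 11} → COUNT(o.id)=3
  12: ids {10} → COUNT(o.id)=1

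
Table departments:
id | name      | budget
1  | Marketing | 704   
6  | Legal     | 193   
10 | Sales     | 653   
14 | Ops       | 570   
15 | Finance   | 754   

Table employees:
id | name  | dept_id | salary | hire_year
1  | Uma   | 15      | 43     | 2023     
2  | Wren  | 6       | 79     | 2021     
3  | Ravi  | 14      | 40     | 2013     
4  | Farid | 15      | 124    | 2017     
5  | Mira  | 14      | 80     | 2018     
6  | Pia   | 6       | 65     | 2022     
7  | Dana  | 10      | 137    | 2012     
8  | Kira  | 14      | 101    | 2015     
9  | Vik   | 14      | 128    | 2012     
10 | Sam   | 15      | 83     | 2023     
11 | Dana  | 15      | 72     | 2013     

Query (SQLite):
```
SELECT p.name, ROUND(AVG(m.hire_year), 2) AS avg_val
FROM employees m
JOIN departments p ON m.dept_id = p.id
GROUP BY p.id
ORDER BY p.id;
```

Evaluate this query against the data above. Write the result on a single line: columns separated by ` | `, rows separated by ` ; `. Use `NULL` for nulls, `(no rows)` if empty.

Join each employees row to its departments via dept_id.
Group joined rows by departments.id; compute ROUND(AVG(m.hire_year), 2) per group.
  6: ids {2, 6} → ROUND(AVG(m.hire_year), 2)=2021.5
  10: ids {7} → ROUND(AVG(m.hire_year), 2)=2012
  14: ids {3, 5, 8, 9} → ROUND(AVG(m.hire_year), 2)=2014.5
  15: ids {1, 4, 10, 11} → ROUND(AVG(m.hire_year), 2)=2019

Legal | 2021.5 ; Sales | 2012 ; Ops | 2014.5 ; Finance | 2019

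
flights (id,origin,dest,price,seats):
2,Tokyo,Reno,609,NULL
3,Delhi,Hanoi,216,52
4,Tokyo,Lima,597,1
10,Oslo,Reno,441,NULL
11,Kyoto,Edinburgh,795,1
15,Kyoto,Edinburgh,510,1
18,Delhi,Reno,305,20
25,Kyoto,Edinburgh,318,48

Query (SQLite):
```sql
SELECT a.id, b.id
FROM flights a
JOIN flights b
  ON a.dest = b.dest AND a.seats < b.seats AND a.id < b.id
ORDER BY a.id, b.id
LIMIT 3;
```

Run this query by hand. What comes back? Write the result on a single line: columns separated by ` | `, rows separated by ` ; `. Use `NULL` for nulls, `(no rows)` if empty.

Pairs (a,b) with same dest, a.seats < b.seats, a.id < b.id.
dest groups: Edinburgh:{11,15,25} Hanoi:{3} Lima:{4} Reno:{2,10,18}
Ordered by (a.id, b.id); first 3.

11 | 25 ; 15 | 25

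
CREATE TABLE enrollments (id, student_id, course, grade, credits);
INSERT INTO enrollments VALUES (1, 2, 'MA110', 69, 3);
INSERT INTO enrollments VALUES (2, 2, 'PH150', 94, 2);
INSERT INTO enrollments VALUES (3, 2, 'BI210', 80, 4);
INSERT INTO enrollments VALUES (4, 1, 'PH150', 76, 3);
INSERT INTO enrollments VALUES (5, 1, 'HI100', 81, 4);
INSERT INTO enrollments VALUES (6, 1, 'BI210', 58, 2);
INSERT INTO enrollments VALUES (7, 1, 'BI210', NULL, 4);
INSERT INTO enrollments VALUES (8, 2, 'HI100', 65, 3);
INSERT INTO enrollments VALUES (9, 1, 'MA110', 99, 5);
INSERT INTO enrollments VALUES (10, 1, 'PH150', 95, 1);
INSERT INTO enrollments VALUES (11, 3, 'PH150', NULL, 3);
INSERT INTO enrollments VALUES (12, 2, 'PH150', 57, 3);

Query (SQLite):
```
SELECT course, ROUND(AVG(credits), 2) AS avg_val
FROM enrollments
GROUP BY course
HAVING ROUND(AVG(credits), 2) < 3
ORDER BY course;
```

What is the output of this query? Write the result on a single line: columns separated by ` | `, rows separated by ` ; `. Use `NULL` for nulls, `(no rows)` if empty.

Partition enrollments by course; compute ROUND(AVG(credits), 2) within each group.
HAVING: keep groups where ROUND(AVG(credits), 2) < 3.
  BI210: ids {3, 6, 7} → ROUND(AVG(credits), 2)=3.33
  HI100: ids {5, 8} → ROUND(AVG(credits), 2)=3.5
  MA110: ids {1, 9} → ROUND(AVG(credits), 2)=4
  PH150: ids {2, 4, 10, 11, 12} → ROUND(AVG(credits), 2)=2.4

PH150 | 2.4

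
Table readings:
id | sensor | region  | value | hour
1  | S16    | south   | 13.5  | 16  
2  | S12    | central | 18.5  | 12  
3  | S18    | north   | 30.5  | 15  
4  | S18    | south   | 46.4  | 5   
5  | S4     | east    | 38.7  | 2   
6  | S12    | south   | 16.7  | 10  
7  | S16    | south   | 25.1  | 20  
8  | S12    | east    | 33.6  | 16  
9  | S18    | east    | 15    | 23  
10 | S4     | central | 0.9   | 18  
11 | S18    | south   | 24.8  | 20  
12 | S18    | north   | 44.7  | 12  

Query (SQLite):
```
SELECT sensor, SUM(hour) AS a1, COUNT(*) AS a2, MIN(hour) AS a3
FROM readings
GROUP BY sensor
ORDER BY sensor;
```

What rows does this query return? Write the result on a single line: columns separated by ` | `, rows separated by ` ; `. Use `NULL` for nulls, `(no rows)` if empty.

Group readings by sensor.
Per group compute: SUM(hour), COUNT(*), MIN(hour).
  S12: ids {2, 6, 8} → SUM(hour)=38, COUNT(*)=3, MIN(hour)=10
  S16: ids {1, 7} → SUM(hour)=36, COUNT(*)=2, MIN(hour)=16
  S18: ids {3, 4, 9, 11, 12} → SUM(hour)=75, COUNT(*)=5, MIN(hour)=5
  S4: ids {5, 10} → SUM(hour)=20, COUNT(*)=2, MIN(hour)=2

S12 | 38 | 3 | 10 ; S16 | 36 | 2 | 16 ; S18 | 75 | 5 | 5 ; S4 | 20 | 2 | 2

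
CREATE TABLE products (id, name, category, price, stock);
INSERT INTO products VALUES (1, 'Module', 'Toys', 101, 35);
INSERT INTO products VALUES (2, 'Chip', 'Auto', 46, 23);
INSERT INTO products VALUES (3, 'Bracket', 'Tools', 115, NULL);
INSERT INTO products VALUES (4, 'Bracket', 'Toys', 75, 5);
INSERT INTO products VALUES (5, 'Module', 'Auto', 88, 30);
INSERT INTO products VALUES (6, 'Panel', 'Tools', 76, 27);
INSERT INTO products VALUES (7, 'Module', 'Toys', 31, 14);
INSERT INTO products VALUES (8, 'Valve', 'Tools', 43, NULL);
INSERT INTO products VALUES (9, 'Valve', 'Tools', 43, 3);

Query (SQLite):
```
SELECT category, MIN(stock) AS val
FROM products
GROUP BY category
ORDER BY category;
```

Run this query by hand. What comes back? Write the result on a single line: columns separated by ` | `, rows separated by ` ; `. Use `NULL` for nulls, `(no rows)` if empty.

Auto | 23 ; Tools | 3 ; Toys | 5

Partition products by category; compute MIN(stock) within each group.
  Auto: ids {2, 5} → MIN(stock)=23
  Tools: ids {3, 6, 8, 9} → MIN(stock)=3
  Toys: ids {1, 4, 7} → MIN(stock)=5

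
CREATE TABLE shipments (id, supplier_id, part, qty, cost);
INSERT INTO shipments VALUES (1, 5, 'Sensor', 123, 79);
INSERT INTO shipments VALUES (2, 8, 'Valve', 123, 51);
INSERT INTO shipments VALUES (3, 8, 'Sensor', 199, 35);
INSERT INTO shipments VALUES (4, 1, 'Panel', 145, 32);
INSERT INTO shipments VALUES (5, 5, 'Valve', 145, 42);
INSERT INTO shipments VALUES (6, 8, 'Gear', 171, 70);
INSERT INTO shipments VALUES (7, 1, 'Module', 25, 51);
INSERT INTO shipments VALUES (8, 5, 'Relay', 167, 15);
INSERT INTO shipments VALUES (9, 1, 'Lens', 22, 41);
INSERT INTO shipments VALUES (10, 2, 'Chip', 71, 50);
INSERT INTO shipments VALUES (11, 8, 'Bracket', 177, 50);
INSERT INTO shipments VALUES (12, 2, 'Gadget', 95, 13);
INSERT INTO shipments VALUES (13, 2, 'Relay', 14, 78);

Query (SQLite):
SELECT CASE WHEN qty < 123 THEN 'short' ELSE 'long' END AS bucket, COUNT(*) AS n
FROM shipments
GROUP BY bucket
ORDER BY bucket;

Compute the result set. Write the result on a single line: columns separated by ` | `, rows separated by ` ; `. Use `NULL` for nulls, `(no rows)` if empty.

Bucket rows by qty < 123 → 'short' else 'long'; count each bucket.

long | 8 ; short | 5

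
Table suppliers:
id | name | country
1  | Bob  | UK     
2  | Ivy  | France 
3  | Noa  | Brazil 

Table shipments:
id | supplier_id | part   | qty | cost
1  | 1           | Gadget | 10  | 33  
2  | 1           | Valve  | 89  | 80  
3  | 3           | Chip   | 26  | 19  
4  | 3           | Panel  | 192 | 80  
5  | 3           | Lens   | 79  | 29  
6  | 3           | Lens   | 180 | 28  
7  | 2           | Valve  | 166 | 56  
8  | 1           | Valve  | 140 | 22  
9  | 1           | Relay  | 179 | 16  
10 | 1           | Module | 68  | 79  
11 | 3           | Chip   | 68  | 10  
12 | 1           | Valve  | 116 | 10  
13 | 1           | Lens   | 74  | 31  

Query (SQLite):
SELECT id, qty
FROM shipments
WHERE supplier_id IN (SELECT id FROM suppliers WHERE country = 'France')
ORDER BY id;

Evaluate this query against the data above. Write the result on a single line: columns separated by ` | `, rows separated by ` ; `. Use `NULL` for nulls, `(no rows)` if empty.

7 | 166

Inner query: suppliers.id where country = 'France'.
Outer: keep shipments rows whose supplier_id is in that set.
Inner query → {2}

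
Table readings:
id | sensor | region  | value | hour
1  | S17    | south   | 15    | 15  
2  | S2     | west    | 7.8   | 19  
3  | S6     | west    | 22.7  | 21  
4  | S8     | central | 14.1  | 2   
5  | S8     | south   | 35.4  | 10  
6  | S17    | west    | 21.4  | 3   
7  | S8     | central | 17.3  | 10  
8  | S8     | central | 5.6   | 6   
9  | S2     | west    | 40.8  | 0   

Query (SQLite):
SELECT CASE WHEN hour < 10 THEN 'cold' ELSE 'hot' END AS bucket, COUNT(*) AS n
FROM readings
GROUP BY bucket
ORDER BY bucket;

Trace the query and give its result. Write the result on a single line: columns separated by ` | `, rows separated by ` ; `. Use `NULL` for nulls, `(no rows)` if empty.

Bucket rows by hour < 10 → 'cold' else 'hot'; count each bucket.

cold | 4 ; hot | 5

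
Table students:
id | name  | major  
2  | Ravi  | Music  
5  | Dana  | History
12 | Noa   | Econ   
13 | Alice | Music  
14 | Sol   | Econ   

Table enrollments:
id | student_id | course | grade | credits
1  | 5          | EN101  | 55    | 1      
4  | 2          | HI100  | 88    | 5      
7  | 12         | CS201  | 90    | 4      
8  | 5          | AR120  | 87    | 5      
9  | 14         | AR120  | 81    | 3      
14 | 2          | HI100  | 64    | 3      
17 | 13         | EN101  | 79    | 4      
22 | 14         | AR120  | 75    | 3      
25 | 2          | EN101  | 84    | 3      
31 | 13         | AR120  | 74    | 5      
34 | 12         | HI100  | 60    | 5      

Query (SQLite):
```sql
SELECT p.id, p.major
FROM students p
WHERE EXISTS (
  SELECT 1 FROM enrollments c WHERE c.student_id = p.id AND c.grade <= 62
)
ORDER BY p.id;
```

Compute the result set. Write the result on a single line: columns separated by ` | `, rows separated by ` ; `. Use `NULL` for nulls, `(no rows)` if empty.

5 | History ; 12 | Econ

For each students row, check whether any enrollments with matching student_id has grade <= 62.
Keep rows where that is true.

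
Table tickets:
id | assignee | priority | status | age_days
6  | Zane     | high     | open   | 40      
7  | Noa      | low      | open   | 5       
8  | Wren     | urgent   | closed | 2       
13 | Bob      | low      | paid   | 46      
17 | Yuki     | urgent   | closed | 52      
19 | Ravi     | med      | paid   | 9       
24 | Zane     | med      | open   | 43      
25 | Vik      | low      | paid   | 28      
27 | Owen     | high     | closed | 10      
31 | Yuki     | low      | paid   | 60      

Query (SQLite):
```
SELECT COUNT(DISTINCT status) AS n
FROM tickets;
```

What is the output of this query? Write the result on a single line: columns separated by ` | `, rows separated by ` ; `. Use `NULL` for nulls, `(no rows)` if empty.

3

Count distinct non-NULL status values.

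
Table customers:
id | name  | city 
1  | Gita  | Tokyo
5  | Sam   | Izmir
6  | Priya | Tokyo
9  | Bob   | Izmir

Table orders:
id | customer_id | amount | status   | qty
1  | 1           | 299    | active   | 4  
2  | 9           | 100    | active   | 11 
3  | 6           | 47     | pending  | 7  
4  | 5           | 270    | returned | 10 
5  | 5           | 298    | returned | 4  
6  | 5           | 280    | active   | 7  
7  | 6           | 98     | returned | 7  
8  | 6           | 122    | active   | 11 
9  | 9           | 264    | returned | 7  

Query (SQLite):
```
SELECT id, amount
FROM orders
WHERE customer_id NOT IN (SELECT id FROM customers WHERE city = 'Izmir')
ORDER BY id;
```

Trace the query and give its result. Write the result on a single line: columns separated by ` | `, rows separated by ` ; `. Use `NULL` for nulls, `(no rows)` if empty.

1 | 299 ; 3 | 47 ; 7 | 98 ; 8 | 122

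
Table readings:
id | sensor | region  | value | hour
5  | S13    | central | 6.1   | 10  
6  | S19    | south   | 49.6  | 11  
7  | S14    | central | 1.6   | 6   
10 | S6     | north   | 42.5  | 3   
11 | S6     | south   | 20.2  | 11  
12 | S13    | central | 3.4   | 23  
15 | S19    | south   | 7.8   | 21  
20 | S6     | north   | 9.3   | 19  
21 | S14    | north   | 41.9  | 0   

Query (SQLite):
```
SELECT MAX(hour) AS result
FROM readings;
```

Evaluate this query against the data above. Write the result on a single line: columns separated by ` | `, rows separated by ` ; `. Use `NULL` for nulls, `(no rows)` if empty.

23

All hour values: [10, 11, 6, 3, 11, 23, 21, 19, 0].
MAX of non-NULL values = 23.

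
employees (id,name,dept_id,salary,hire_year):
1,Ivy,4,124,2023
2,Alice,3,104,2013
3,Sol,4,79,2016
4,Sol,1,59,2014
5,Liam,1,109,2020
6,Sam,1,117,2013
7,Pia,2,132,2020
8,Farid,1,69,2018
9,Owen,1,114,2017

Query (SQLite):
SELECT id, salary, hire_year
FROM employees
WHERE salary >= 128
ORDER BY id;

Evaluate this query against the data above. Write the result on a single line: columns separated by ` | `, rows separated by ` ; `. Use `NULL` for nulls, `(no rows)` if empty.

7 | 132 | 2020

salary >= 128: ids {7}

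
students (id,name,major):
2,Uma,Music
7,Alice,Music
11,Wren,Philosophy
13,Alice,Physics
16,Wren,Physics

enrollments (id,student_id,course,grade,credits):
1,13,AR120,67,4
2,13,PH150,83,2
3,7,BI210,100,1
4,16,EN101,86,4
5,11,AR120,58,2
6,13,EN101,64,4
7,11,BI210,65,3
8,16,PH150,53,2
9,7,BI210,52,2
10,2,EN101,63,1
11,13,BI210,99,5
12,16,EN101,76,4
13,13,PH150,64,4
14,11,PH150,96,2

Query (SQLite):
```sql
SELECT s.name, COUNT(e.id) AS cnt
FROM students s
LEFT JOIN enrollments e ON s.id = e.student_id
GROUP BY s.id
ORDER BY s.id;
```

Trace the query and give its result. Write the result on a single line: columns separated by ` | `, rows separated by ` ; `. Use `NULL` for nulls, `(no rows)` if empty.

Uma | 1 ; Alice | 2 ; Wren | 3 ; Alice | 5 ; Wren | 3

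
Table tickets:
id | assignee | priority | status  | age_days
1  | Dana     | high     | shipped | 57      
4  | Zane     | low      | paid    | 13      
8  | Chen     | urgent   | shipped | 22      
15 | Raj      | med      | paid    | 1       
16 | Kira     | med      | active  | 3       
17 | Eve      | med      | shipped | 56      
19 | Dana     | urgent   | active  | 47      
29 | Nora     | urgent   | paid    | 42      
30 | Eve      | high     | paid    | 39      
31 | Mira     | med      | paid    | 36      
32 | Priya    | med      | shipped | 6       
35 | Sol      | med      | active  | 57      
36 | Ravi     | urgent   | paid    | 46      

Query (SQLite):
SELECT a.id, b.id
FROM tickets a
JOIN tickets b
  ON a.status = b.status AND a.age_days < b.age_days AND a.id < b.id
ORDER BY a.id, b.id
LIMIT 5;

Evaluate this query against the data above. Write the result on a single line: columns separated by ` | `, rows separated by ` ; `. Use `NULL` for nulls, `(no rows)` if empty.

Pairs (a,b) with same status, a.age_days < b.age_days, a.id < b.id.
status groups: active:{16,19,35} paid:{4,15,29,30,31,36} shipped:{1,8,17,32}
Ordered by (a.id, b.id); first 5.

4 | 29 ; 4 | 30 ; 4 | 31 ; 4 | 36 ; 8 | 17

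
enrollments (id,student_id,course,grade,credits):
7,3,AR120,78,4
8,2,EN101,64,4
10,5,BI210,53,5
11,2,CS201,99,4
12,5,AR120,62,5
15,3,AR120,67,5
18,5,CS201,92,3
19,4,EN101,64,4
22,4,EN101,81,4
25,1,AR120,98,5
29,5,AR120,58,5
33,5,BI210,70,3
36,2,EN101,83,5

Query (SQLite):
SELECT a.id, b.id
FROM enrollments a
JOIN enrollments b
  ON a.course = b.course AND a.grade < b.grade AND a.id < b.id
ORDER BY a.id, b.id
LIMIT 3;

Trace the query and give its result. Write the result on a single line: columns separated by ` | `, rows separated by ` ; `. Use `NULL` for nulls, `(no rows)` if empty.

Pairs (a,b) with same course, a.grade < b.grade, a.id < b.id.
course groups: AR120:{7,12,15,25,29} BI210:{10,33} CS201:{11,18} EN101:{8,19,22,36}
Ordered by (a.id, b.id); first 3.

7 | 25 ; 8 | 22 ; 8 | 36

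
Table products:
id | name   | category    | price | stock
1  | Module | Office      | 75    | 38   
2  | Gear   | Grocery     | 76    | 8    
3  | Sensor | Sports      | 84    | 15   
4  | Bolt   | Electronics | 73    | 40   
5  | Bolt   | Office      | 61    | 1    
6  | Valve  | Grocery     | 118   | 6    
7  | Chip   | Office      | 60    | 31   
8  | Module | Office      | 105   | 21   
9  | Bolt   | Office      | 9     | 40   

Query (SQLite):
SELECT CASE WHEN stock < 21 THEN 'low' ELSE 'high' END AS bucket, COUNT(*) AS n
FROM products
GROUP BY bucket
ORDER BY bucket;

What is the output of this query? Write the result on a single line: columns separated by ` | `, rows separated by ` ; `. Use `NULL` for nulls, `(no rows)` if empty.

high | 5 ; low | 4

Bucket rows by stock < 21 → 'low' else 'high'; count each bucket.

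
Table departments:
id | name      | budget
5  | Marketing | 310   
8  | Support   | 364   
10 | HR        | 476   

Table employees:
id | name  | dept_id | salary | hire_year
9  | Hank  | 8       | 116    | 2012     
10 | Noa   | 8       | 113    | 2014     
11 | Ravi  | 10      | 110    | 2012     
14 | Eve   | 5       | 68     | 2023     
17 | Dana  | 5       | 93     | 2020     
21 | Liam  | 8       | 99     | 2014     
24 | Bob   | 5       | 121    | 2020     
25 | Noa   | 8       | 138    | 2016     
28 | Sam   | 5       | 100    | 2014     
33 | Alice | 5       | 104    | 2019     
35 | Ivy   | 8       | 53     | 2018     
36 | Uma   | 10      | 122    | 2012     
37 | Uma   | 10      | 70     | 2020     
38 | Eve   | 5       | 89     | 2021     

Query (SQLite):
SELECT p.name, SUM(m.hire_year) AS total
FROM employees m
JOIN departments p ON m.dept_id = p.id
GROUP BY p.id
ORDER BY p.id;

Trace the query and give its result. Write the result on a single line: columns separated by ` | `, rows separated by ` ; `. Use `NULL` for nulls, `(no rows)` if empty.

Join each employees row to its departments via dept_id.
Group joined rows by departments.id; compute SUM(m.hire_year) per group.
  5: ids {14, 17, 24, 28, 33, 38} → SUM(m.hire_year)=12117
  8: ids {9, 10, 21, 25, 35} → SUM(m.hire_year)=10074
  10: ids {11, 36, 37} → SUM(m.hire_year)=6044

Marketing | 12117 ; Support | 10074 ; HR | 6044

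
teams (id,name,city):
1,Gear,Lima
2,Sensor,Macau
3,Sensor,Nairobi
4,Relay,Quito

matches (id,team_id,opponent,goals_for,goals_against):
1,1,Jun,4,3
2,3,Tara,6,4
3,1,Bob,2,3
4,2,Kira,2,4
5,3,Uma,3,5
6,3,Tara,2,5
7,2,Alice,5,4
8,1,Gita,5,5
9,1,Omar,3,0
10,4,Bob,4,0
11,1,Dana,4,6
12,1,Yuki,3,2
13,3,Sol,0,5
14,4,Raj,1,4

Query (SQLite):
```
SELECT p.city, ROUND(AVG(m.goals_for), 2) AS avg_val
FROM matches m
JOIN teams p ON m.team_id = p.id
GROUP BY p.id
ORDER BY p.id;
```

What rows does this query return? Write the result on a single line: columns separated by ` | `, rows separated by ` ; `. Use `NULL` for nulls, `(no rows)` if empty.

Lima | 3.5 ; Macau | 3.5 ; Nairobi | 2.75 ; Quito | 2.5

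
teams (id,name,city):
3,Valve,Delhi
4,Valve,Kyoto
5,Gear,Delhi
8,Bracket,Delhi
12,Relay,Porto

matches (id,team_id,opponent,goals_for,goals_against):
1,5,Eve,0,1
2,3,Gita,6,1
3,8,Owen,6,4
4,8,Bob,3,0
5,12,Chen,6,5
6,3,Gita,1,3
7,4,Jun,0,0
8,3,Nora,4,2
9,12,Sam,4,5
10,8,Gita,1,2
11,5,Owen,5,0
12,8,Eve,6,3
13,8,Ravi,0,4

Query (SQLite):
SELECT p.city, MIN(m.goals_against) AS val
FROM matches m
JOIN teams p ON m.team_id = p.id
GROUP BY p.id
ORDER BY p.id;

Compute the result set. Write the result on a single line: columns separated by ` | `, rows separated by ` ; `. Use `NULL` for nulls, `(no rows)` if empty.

Delhi | 1 ; Kyoto | 0 ; Delhi | 0 ; Delhi | 0 ; Porto | 5

Join each matches row to its teams via team_id.
Group joined rows by teams.id; compute MIN(m.goals_against) per group.
  3: ids {2, 6, 8} → MIN(m.goals_against)=1
  4: ids {7} → MIN(m.goals_against)=0
  5: ids {1, 11} → MIN(m.goals_against)=0
  8: ids {3, 4, 10, 12, 13} → MIN(m.goals_against)=0
  12: ids {5, 9} → MIN(m.goals_against)=5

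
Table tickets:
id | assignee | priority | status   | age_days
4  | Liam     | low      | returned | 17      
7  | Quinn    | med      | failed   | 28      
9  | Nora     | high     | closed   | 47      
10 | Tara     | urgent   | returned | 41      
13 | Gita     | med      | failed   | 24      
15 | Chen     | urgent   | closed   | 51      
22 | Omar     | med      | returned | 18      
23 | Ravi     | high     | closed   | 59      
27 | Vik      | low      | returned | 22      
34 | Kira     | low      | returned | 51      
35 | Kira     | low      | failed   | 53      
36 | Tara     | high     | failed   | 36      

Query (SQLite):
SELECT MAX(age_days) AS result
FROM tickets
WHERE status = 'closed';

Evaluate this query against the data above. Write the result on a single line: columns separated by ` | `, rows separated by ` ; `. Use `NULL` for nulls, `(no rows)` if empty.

Rows where status='closed' → age_days values: [47, 51, 59].
MAX of non-NULL values = 59.

59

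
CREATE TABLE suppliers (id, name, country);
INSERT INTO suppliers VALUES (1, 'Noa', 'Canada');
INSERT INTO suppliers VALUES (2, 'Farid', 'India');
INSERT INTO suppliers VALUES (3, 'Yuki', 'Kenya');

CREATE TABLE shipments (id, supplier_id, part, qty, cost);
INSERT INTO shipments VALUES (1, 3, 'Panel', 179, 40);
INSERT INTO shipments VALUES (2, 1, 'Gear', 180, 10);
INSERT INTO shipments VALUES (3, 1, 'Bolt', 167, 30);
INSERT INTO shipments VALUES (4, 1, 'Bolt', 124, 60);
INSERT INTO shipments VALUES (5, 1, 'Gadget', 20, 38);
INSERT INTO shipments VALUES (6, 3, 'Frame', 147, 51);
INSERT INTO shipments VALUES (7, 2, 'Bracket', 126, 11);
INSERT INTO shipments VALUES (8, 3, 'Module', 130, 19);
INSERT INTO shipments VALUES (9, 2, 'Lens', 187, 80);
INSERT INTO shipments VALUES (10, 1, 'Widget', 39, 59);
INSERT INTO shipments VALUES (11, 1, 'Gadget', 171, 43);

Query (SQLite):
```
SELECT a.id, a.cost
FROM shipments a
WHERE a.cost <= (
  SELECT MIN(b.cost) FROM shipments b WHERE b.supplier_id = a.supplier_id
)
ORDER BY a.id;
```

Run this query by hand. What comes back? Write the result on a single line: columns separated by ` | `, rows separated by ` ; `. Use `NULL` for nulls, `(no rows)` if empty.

2 | 10 ; 7 | 11 ; 8 | 19

For each shipments row a, compute MIN(cost) over rows sharing a.supplier_id.
Keep row a if a.cost <= that per-group MIN.
  supplier_id=1: MIN(cost) = 10
  supplier_id=2: MIN(cost) = 11
  supplier_id=3: MIN(cost) = 19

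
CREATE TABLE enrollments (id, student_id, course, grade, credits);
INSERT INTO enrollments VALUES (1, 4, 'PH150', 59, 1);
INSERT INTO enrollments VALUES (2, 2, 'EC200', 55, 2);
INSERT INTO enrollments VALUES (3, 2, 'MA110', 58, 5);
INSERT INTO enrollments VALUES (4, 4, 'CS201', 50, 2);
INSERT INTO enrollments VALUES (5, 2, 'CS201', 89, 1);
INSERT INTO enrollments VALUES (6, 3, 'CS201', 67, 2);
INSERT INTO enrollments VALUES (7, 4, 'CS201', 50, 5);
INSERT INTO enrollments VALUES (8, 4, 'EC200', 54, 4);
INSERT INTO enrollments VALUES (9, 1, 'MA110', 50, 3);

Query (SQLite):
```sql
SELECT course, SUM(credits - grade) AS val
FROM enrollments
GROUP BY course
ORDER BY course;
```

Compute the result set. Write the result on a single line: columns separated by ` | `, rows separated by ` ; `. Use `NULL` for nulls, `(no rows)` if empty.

For each row compute credits - grade.
Group by course; take SUM of the expression per group.
  CS201: ids {4, 5, 6, 7} → SUM(credits - grade)=-246
  EC200: ids {2, 8} → SUM(credits - grade)=-103
  MA110: ids {3, 9} → SUM(credits - grade)=-100
  PH150: ids {1} → SUM(credits - grade)=-58

CS201 | -246 ; EC200 | -103 ; MA110 | -100 ; PH150 | -58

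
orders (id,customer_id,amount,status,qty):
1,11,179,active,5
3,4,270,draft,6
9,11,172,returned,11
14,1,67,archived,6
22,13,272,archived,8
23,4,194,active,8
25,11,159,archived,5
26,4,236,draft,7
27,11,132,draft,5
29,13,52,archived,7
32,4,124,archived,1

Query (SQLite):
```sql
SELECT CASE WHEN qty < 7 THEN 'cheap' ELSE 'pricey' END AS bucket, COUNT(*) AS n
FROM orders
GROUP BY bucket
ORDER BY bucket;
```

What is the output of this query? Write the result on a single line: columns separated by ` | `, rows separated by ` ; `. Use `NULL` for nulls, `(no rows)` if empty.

Bucket rows by qty < 7 → 'cheap' else 'pricey'; count each bucket.

cheap | 6 ; pricey | 5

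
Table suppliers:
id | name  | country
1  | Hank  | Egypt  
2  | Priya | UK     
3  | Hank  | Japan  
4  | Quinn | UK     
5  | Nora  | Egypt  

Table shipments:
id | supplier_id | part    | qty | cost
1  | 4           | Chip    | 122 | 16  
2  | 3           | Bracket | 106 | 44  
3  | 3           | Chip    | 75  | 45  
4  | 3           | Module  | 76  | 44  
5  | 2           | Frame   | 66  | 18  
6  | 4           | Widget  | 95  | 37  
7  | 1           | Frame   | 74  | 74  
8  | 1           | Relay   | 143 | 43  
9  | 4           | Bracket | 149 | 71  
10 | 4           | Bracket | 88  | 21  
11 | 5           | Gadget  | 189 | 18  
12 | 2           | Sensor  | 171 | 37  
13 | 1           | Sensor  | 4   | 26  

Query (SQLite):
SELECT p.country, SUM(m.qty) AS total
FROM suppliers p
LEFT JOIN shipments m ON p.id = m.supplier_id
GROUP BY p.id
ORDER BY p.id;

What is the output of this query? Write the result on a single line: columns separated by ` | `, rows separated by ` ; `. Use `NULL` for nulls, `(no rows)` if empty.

Egypt | 221 ; UK | 237 ; Japan | 257 ; UK | 454 ; Egypt | 189

LEFT JOIN keeps every suppliers row; unmatched ones get NULL for shipments columns.
Group by suppliers.id and compute SUM(m.qty). SUM over an all-NULL group is NULL.
  1: ids {7, 8, 13} → SUM(m.qty)=221
  2: ids {5, 12} → SUM(m.qty)=237
  3: ids {2, 3, 4} → SUM(m.qty)=257
  4: ids {1, 6, 9, 10} → SUM(m.qty)=454
  5: ids {11} → SUM(m.qty)=189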